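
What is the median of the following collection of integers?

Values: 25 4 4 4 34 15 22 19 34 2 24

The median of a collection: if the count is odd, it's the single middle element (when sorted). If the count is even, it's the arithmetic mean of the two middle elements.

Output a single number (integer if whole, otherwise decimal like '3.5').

Step 1: insert 25 -> lo=[25] (size 1, max 25) hi=[] (size 0) -> median=25
Step 2: insert 4 -> lo=[4] (size 1, max 4) hi=[25] (size 1, min 25) -> median=14.5
Step 3: insert 4 -> lo=[4, 4] (size 2, max 4) hi=[25] (size 1, min 25) -> median=4
Step 4: insert 4 -> lo=[4, 4] (size 2, max 4) hi=[4, 25] (size 2, min 4) -> median=4
Step 5: insert 34 -> lo=[4, 4, 4] (size 3, max 4) hi=[25, 34] (size 2, min 25) -> median=4
Step 6: insert 15 -> lo=[4, 4, 4] (size 3, max 4) hi=[15, 25, 34] (size 3, min 15) -> median=9.5
Step 7: insert 22 -> lo=[4, 4, 4, 15] (size 4, max 15) hi=[22, 25, 34] (size 3, min 22) -> median=15
Step 8: insert 19 -> lo=[4, 4, 4, 15] (size 4, max 15) hi=[19, 22, 25, 34] (size 4, min 19) -> median=17
Step 9: insert 34 -> lo=[4, 4, 4, 15, 19] (size 5, max 19) hi=[22, 25, 34, 34] (size 4, min 22) -> median=19
Step 10: insert 2 -> lo=[2, 4, 4, 4, 15] (size 5, max 15) hi=[19, 22, 25, 34, 34] (size 5, min 19) -> median=17
Step 11: insert 24 -> lo=[2, 4, 4, 4, 15, 19] (size 6, max 19) hi=[22, 24, 25, 34, 34] (size 5, min 22) -> median=19

Answer: 19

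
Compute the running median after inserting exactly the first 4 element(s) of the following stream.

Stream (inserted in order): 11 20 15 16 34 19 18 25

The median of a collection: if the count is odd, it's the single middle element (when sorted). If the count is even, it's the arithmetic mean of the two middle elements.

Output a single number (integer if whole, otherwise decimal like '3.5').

Answer: 15.5

Derivation:
Step 1: insert 11 -> lo=[11] (size 1, max 11) hi=[] (size 0) -> median=11
Step 2: insert 20 -> lo=[11] (size 1, max 11) hi=[20] (size 1, min 20) -> median=15.5
Step 3: insert 15 -> lo=[11, 15] (size 2, max 15) hi=[20] (size 1, min 20) -> median=15
Step 4: insert 16 -> lo=[11, 15] (size 2, max 15) hi=[16, 20] (size 2, min 16) -> median=15.5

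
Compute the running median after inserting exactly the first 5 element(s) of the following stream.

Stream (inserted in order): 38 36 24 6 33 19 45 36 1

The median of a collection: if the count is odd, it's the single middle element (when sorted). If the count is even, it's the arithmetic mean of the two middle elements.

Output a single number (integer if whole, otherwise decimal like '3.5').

Step 1: insert 38 -> lo=[38] (size 1, max 38) hi=[] (size 0) -> median=38
Step 2: insert 36 -> lo=[36] (size 1, max 36) hi=[38] (size 1, min 38) -> median=37
Step 3: insert 24 -> lo=[24, 36] (size 2, max 36) hi=[38] (size 1, min 38) -> median=36
Step 4: insert 6 -> lo=[6, 24] (size 2, max 24) hi=[36, 38] (size 2, min 36) -> median=30
Step 5: insert 33 -> lo=[6, 24, 33] (size 3, max 33) hi=[36, 38] (size 2, min 36) -> median=33

Answer: 33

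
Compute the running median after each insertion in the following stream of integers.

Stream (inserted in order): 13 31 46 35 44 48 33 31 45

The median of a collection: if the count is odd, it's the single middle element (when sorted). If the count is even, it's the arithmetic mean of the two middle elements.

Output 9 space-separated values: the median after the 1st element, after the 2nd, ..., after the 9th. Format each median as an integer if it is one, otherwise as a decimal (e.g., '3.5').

Step 1: insert 13 -> lo=[13] (size 1, max 13) hi=[] (size 0) -> median=13
Step 2: insert 31 -> lo=[13] (size 1, max 13) hi=[31] (size 1, min 31) -> median=22
Step 3: insert 46 -> lo=[13, 31] (size 2, max 31) hi=[46] (size 1, min 46) -> median=31
Step 4: insert 35 -> lo=[13, 31] (size 2, max 31) hi=[35, 46] (size 2, min 35) -> median=33
Step 5: insert 44 -> lo=[13, 31, 35] (size 3, max 35) hi=[44, 46] (size 2, min 44) -> median=35
Step 6: insert 48 -> lo=[13, 31, 35] (size 3, max 35) hi=[44, 46, 48] (size 3, min 44) -> median=39.5
Step 7: insert 33 -> lo=[13, 31, 33, 35] (size 4, max 35) hi=[44, 46, 48] (size 3, min 44) -> median=35
Step 8: insert 31 -> lo=[13, 31, 31, 33] (size 4, max 33) hi=[35, 44, 46, 48] (size 4, min 35) -> median=34
Step 9: insert 45 -> lo=[13, 31, 31, 33, 35] (size 5, max 35) hi=[44, 45, 46, 48] (size 4, min 44) -> median=35

Answer: 13 22 31 33 35 39.5 35 34 35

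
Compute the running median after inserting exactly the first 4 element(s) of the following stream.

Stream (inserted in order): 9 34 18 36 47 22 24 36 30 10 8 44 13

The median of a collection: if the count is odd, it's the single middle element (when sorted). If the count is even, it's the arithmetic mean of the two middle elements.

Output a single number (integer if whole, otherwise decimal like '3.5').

Step 1: insert 9 -> lo=[9] (size 1, max 9) hi=[] (size 0) -> median=9
Step 2: insert 34 -> lo=[9] (size 1, max 9) hi=[34] (size 1, min 34) -> median=21.5
Step 3: insert 18 -> lo=[9, 18] (size 2, max 18) hi=[34] (size 1, min 34) -> median=18
Step 4: insert 36 -> lo=[9, 18] (size 2, max 18) hi=[34, 36] (size 2, min 34) -> median=26

Answer: 26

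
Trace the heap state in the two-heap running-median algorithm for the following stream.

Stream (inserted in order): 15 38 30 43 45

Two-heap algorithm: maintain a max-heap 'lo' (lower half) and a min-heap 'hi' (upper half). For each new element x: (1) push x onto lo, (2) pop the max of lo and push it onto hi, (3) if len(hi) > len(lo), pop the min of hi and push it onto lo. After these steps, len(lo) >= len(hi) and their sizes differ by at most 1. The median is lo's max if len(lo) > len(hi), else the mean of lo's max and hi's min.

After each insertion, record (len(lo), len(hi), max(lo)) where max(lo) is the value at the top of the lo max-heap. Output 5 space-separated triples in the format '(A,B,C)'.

Step 1: insert 15 -> lo=[15] hi=[] -> (len(lo)=1, len(hi)=0, max(lo)=15)
Step 2: insert 38 -> lo=[15] hi=[38] -> (len(lo)=1, len(hi)=1, max(lo)=15)
Step 3: insert 30 -> lo=[15, 30] hi=[38] -> (len(lo)=2, len(hi)=1, max(lo)=30)
Step 4: insert 43 -> lo=[15, 30] hi=[38, 43] -> (len(lo)=2, len(hi)=2, max(lo)=30)
Step 5: insert 45 -> lo=[15, 30, 38] hi=[43, 45] -> (len(lo)=3, len(hi)=2, max(lo)=38)

Answer: (1,0,15) (1,1,15) (2,1,30) (2,2,30) (3,2,38)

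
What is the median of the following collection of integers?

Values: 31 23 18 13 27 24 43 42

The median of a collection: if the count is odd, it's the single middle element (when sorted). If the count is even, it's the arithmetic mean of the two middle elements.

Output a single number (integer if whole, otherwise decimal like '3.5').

Answer: 25.5

Derivation:
Step 1: insert 31 -> lo=[31] (size 1, max 31) hi=[] (size 0) -> median=31
Step 2: insert 23 -> lo=[23] (size 1, max 23) hi=[31] (size 1, min 31) -> median=27
Step 3: insert 18 -> lo=[18, 23] (size 2, max 23) hi=[31] (size 1, min 31) -> median=23
Step 4: insert 13 -> lo=[13, 18] (size 2, max 18) hi=[23, 31] (size 2, min 23) -> median=20.5
Step 5: insert 27 -> lo=[13, 18, 23] (size 3, max 23) hi=[27, 31] (size 2, min 27) -> median=23
Step 6: insert 24 -> lo=[13, 18, 23] (size 3, max 23) hi=[24, 27, 31] (size 3, min 24) -> median=23.5
Step 7: insert 43 -> lo=[13, 18, 23, 24] (size 4, max 24) hi=[27, 31, 43] (size 3, min 27) -> median=24
Step 8: insert 42 -> lo=[13, 18, 23, 24] (size 4, max 24) hi=[27, 31, 42, 43] (size 4, min 27) -> median=25.5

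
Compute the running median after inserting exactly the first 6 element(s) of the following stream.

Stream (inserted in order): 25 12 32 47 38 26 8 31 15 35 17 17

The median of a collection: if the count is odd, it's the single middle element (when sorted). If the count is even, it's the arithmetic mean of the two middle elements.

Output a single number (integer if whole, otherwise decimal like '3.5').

Answer: 29

Derivation:
Step 1: insert 25 -> lo=[25] (size 1, max 25) hi=[] (size 0) -> median=25
Step 2: insert 12 -> lo=[12] (size 1, max 12) hi=[25] (size 1, min 25) -> median=18.5
Step 3: insert 32 -> lo=[12, 25] (size 2, max 25) hi=[32] (size 1, min 32) -> median=25
Step 4: insert 47 -> lo=[12, 25] (size 2, max 25) hi=[32, 47] (size 2, min 32) -> median=28.5
Step 5: insert 38 -> lo=[12, 25, 32] (size 3, max 32) hi=[38, 47] (size 2, min 38) -> median=32
Step 6: insert 26 -> lo=[12, 25, 26] (size 3, max 26) hi=[32, 38, 47] (size 3, min 32) -> median=29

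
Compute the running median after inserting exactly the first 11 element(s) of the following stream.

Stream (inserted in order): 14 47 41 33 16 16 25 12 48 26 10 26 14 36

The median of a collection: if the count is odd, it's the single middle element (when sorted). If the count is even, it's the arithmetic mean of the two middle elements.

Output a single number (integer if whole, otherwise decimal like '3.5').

Step 1: insert 14 -> lo=[14] (size 1, max 14) hi=[] (size 0) -> median=14
Step 2: insert 47 -> lo=[14] (size 1, max 14) hi=[47] (size 1, min 47) -> median=30.5
Step 3: insert 41 -> lo=[14, 41] (size 2, max 41) hi=[47] (size 1, min 47) -> median=41
Step 4: insert 33 -> lo=[14, 33] (size 2, max 33) hi=[41, 47] (size 2, min 41) -> median=37
Step 5: insert 16 -> lo=[14, 16, 33] (size 3, max 33) hi=[41, 47] (size 2, min 41) -> median=33
Step 6: insert 16 -> lo=[14, 16, 16] (size 3, max 16) hi=[33, 41, 47] (size 3, min 33) -> median=24.5
Step 7: insert 25 -> lo=[14, 16, 16, 25] (size 4, max 25) hi=[33, 41, 47] (size 3, min 33) -> median=25
Step 8: insert 12 -> lo=[12, 14, 16, 16] (size 4, max 16) hi=[25, 33, 41, 47] (size 4, min 25) -> median=20.5
Step 9: insert 48 -> lo=[12, 14, 16, 16, 25] (size 5, max 25) hi=[33, 41, 47, 48] (size 4, min 33) -> median=25
Step 10: insert 26 -> lo=[12, 14, 16, 16, 25] (size 5, max 25) hi=[26, 33, 41, 47, 48] (size 5, min 26) -> median=25.5
Step 11: insert 10 -> lo=[10, 12, 14, 16, 16, 25] (size 6, max 25) hi=[26, 33, 41, 47, 48] (size 5, min 26) -> median=25

Answer: 25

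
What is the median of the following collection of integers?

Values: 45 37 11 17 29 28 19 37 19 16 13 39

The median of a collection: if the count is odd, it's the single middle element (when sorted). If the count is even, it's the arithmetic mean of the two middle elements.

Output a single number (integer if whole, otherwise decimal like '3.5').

Answer: 23.5

Derivation:
Step 1: insert 45 -> lo=[45] (size 1, max 45) hi=[] (size 0) -> median=45
Step 2: insert 37 -> lo=[37] (size 1, max 37) hi=[45] (size 1, min 45) -> median=41
Step 3: insert 11 -> lo=[11, 37] (size 2, max 37) hi=[45] (size 1, min 45) -> median=37
Step 4: insert 17 -> lo=[11, 17] (size 2, max 17) hi=[37, 45] (size 2, min 37) -> median=27
Step 5: insert 29 -> lo=[11, 17, 29] (size 3, max 29) hi=[37, 45] (size 2, min 37) -> median=29
Step 6: insert 28 -> lo=[11, 17, 28] (size 3, max 28) hi=[29, 37, 45] (size 3, min 29) -> median=28.5
Step 7: insert 19 -> lo=[11, 17, 19, 28] (size 4, max 28) hi=[29, 37, 45] (size 3, min 29) -> median=28
Step 8: insert 37 -> lo=[11, 17, 19, 28] (size 4, max 28) hi=[29, 37, 37, 45] (size 4, min 29) -> median=28.5
Step 9: insert 19 -> lo=[11, 17, 19, 19, 28] (size 5, max 28) hi=[29, 37, 37, 45] (size 4, min 29) -> median=28
Step 10: insert 16 -> lo=[11, 16, 17, 19, 19] (size 5, max 19) hi=[28, 29, 37, 37, 45] (size 5, min 28) -> median=23.5
Step 11: insert 13 -> lo=[11, 13, 16, 17, 19, 19] (size 6, max 19) hi=[28, 29, 37, 37, 45] (size 5, min 28) -> median=19
Step 12: insert 39 -> lo=[11, 13, 16, 17, 19, 19] (size 6, max 19) hi=[28, 29, 37, 37, 39, 45] (size 6, min 28) -> median=23.5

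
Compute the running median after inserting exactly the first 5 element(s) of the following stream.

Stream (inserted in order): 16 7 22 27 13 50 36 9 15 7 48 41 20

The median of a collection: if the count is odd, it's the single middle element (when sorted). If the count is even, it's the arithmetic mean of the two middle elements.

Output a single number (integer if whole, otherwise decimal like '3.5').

Answer: 16

Derivation:
Step 1: insert 16 -> lo=[16] (size 1, max 16) hi=[] (size 0) -> median=16
Step 2: insert 7 -> lo=[7] (size 1, max 7) hi=[16] (size 1, min 16) -> median=11.5
Step 3: insert 22 -> lo=[7, 16] (size 2, max 16) hi=[22] (size 1, min 22) -> median=16
Step 4: insert 27 -> lo=[7, 16] (size 2, max 16) hi=[22, 27] (size 2, min 22) -> median=19
Step 5: insert 13 -> lo=[7, 13, 16] (size 3, max 16) hi=[22, 27] (size 2, min 22) -> median=16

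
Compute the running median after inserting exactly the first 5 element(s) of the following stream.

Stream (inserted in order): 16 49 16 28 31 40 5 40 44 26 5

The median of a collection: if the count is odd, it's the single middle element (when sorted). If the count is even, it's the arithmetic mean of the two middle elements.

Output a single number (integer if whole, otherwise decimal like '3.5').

Step 1: insert 16 -> lo=[16] (size 1, max 16) hi=[] (size 0) -> median=16
Step 2: insert 49 -> lo=[16] (size 1, max 16) hi=[49] (size 1, min 49) -> median=32.5
Step 3: insert 16 -> lo=[16, 16] (size 2, max 16) hi=[49] (size 1, min 49) -> median=16
Step 4: insert 28 -> lo=[16, 16] (size 2, max 16) hi=[28, 49] (size 2, min 28) -> median=22
Step 5: insert 31 -> lo=[16, 16, 28] (size 3, max 28) hi=[31, 49] (size 2, min 31) -> median=28

Answer: 28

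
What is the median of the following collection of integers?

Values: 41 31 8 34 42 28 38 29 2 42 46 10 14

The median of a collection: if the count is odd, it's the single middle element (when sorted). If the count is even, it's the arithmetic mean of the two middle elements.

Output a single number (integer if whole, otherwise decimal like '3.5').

Step 1: insert 41 -> lo=[41] (size 1, max 41) hi=[] (size 0) -> median=41
Step 2: insert 31 -> lo=[31] (size 1, max 31) hi=[41] (size 1, min 41) -> median=36
Step 3: insert 8 -> lo=[8, 31] (size 2, max 31) hi=[41] (size 1, min 41) -> median=31
Step 4: insert 34 -> lo=[8, 31] (size 2, max 31) hi=[34, 41] (size 2, min 34) -> median=32.5
Step 5: insert 42 -> lo=[8, 31, 34] (size 3, max 34) hi=[41, 42] (size 2, min 41) -> median=34
Step 6: insert 28 -> lo=[8, 28, 31] (size 3, max 31) hi=[34, 41, 42] (size 3, min 34) -> median=32.5
Step 7: insert 38 -> lo=[8, 28, 31, 34] (size 4, max 34) hi=[38, 41, 42] (size 3, min 38) -> median=34
Step 8: insert 29 -> lo=[8, 28, 29, 31] (size 4, max 31) hi=[34, 38, 41, 42] (size 4, min 34) -> median=32.5
Step 9: insert 2 -> lo=[2, 8, 28, 29, 31] (size 5, max 31) hi=[34, 38, 41, 42] (size 4, min 34) -> median=31
Step 10: insert 42 -> lo=[2, 8, 28, 29, 31] (size 5, max 31) hi=[34, 38, 41, 42, 42] (size 5, min 34) -> median=32.5
Step 11: insert 46 -> lo=[2, 8, 28, 29, 31, 34] (size 6, max 34) hi=[38, 41, 42, 42, 46] (size 5, min 38) -> median=34
Step 12: insert 10 -> lo=[2, 8, 10, 28, 29, 31] (size 6, max 31) hi=[34, 38, 41, 42, 42, 46] (size 6, min 34) -> median=32.5
Step 13: insert 14 -> lo=[2, 8, 10, 14, 28, 29, 31] (size 7, max 31) hi=[34, 38, 41, 42, 42, 46] (size 6, min 34) -> median=31

Answer: 31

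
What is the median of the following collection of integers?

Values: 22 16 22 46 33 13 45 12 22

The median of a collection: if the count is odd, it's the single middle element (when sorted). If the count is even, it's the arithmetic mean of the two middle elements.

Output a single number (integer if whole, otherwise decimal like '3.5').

Step 1: insert 22 -> lo=[22] (size 1, max 22) hi=[] (size 0) -> median=22
Step 2: insert 16 -> lo=[16] (size 1, max 16) hi=[22] (size 1, min 22) -> median=19
Step 3: insert 22 -> lo=[16, 22] (size 2, max 22) hi=[22] (size 1, min 22) -> median=22
Step 4: insert 46 -> lo=[16, 22] (size 2, max 22) hi=[22, 46] (size 2, min 22) -> median=22
Step 5: insert 33 -> lo=[16, 22, 22] (size 3, max 22) hi=[33, 46] (size 2, min 33) -> median=22
Step 6: insert 13 -> lo=[13, 16, 22] (size 3, max 22) hi=[22, 33, 46] (size 3, min 22) -> median=22
Step 7: insert 45 -> lo=[13, 16, 22, 22] (size 4, max 22) hi=[33, 45, 46] (size 3, min 33) -> median=22
Step 8: insert 12 -> lo=[12, 13, 16, 22] (size 4, max 22) hi=[22, 33, 45, 46] (size 4, min 22) -> median=22
Step 9: insert 22 -> lo=[12, 13, 16, 22, 22] (size 5, max 22) hi=[22, 33, 45, 46] (size 4, min 22) -> median=22

Answer: 22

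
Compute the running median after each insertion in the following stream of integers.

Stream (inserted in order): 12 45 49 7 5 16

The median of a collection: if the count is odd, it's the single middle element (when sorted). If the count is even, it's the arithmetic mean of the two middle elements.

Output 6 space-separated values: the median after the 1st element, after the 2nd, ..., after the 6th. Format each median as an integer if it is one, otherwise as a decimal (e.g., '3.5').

Step 1: insert 12 -> lo=[12] (size 1, max 12) hi=[] (size 0) -> median=12
Step 2: insert 45 -> lo=[12] (size 1, max 12) hi=[45] (size 1, min 45) -> median=28.5
Step 3: insert 49 -> lo=[12, 45] (size 2, max 45) hi=[49] (size 1, min 49) -> median=45
Step 4: insert 7 -> lo=[7, 12] (size 2, max 12) hi=[45, 49] (size 2, min 45) -> median=28.5
Step 5: insert 5 -> lo=[5, 7, 12] (size 3, max 12) hi=[45, 49] (size 2, min 45) -> median=12
Step 6: insert 16 -> lo=[5, 7, 12] (size 3, max 12) hi=[16, 45, 49] (size 3, min 16) -> median=14

Answer: 12 28.5 45 28.5 12 14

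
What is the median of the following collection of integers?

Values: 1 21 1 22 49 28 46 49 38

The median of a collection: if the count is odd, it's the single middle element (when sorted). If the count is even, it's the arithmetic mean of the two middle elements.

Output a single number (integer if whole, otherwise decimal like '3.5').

Step 1: insert 1 -> lo=[1] (size 1, max 1) hi=[] (size 0) -> median=1
Step 2: insert 21 -> lo=[1] (size 1, max 1) hi=[21] (size 1, min 21) -> median=11
Step 3: insert 1 -> lo=[1, 1] (size 2, max 1) hi=[21] (size 1, min 21) -> median=1
Step 4: insert 22 -> lo=[1, 1] (size 2, max 1) hi=[21, 22] (size 2, min 21) -> median=11
Step 5: insert 49 -> lo=[1, 1, 21] (size 3, max 21) hi=[22, 49] (size 2, min 22) -> median=21
Step 6: insert 28 -> lo=[1, 1, 21] (size 3, max 21) hi=[22, 28, 49] (size 3, min 22) -> median=21.5
Step 7: insert 46 -> lo=[1, 1, 21, 22] (size 4, max 22) hi=[28, 46, 49] (size 3, min 28) -> median=22
Step 8: insert 49 -> lo=[1, 1, 21, 22] (size 4, max 22) hi=[28, 46, 49, 49] (size 4, min 28) -> median=25
Step 9: insert 38 -> lo=[1, 1, 21, 22, 28] (size 5, max 28) hi=[38, 46, 49, 49] (size 4, min 38) -> median=28

Answer: 28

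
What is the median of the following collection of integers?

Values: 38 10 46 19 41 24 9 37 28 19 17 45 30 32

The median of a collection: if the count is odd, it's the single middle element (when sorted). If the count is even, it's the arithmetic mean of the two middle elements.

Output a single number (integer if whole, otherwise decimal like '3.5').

Step 1: insert 38 -> lo=[38] (size 1, max 38) hi=[] (size 0) -> median=38
Step 2: insert 10 -> lo=[10] (size 1, max 10) hi=[38] (size 1, min 38) -> median=24
Step 3: insert 46 -> lo=[10, 38] (size 2, max 38) hi=[46] (size 1, min 46) -> median=38
Step 4: insert 19 -> lo=[10, 19] (size 2, max 19) hi=[38, 46] (size 2, min 38) -> median=28.5
Step 5: insert 41 -> lo=[10, 19, 38] (size 3, max 38) hi=[41, 46] (size 2, min 41) -> median=38
Step 6: insert 24 -> lo=[10, 19, 24] (size 3, max 24) hi=[38, 41, 46] (size 3, min 38) -> median=31
Step 7: insert 9 -> lo=[9, 10, 19, 24] (size 4, max 24) hi=[38, 41, 46] (size 3, min 38) -> median=24
Step 8: insert 37 -> lo=[9, 10, 19, 24] (size 4, max 24) hi=[37, 38, 41, 46] (size 4, min 37) -> median=30.5
Step 9: insert 28 -> lo=[9, 10, 19, 24, 28] (size 5, max 28) hi=[37, 38, 41, 46] (size 4, min 37) -> median=28
Step 10: insert 19 -> lo=[9, 10, 19, 19, 24] (size 5, max 24) hi=[28, 37, 38, 41, 46] (size 5, min 28) -> median=26
Step 11: insert 17 -> lo=[9, 10, 17, 19, 19, 24] (size 6, max 24) hi=[28, 37, 38, 41, 46] (size 5, min 28) -> median=24
Step 12: insert 45 -> lo=[9, 10, 17, 19, 19, 24] (size 6, max 24) hi=[28, 37, 38, 41, 45, 46] (size 6, min 28) -> median=26
Step 13: insert 30 -> lo=[9, 10, 17, 19, 19, 24, 28] (size 7, max 28) hi=[30, 37, 38, 41, 45, 46] (size 6, min 30) -> median=28
Step 14: insert 32 -> lo=[9, 10, 17, 19, 19, 24, 28] (size 7, max 28) hi=[30, 32, 37, 38, 41, 45, 46] (size 7, min 30) -> median=29

Answer: 29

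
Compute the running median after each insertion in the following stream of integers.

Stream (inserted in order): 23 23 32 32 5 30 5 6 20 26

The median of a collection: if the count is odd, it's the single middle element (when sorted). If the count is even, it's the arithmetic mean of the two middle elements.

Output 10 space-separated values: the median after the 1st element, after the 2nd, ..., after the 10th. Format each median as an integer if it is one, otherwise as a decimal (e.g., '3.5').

Step 1: insert 23 -> lo=[23] (size 1, max 23) hi=[] (size 0) -> median=23
Step 2: insert 23 -> lo=[23] (size 1, max 23) hi=[23] (size 1, min 23) -> median=23
Step 3: insert 32 -> lo=[23, 23] (size 2, max 23) hi=[32] (size 1, min 32) -> median=23
Step 4: insert 32 -> lo=[23, 23] (size 2, max 23) hi=[32, 32] (size 2, min 32) -> median=27.5
Step 5: insert 5 -> lo=[5, 23, 23] (size 3, max 23) hi=[32, 32] (size 2, min 32) -> median=23
Step 6: insert 30 -> lo=[5, 23, 23] (size 3, max 23) hi=[30, 32, 32] (size 3, min 30) -> median=26.5
Step 7: insert 5 -> lo=[5, 5, 23, 23] (size 4, max 23) hi=[30, 32, 32] (size 3, min 30) -> median=23
Step 8: insert 6 -> lo=[5, 5, 6, 23] (size 4, max 23) hi=[23, 30, 32, 32] (size 4, min 23) -> median=23
Step 9: insert 20 -> lo=[5, 5, 6, 20, 23] (size 5, max 23) hi=[23, 30, 32, 32] (size 4, min 23) -> median=23
Step 10: insert 26 -> lo=[5, 5, 6, 20, 23] (size 5, max 23) hi=[23, 26, 30, 32, 32] (size 5, min 23) -> median=23

Answer: 23 23 23 27.5 23 26.5 23 23 23 23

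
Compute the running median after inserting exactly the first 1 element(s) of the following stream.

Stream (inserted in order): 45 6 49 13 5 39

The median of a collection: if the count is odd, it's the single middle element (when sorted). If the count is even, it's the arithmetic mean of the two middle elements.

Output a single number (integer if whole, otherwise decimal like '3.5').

Answer: 45

Derivation:
Step 1: insert 45 -> lo=[45] (size 1, max 45) hi=[] (size 0) -> median=45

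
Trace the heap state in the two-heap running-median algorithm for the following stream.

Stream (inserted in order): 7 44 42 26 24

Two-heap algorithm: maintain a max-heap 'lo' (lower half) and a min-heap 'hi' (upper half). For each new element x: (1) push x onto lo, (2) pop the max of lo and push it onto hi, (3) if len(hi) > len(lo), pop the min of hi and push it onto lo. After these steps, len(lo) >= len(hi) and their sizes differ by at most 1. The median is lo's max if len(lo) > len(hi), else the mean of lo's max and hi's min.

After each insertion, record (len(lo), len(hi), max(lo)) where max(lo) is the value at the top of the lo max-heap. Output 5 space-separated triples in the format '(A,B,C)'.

Step 1: insert 7 -> lo=[7] hi=[] -> (len(lo)=1, len(hi)=0, max(lo)=7)
Step 2: insert 44 -> lo=[7] hi=[44] -> (len(lo)=1, len(hi)=1, max(lo)=7)
Step 3: insert 42 -> lo=[7, 42] hi=[44] -> (len(lo)=2, len(hi)=1, max(lo)=42)
Step 4: insert 26 -> lo=[7, 26] hi=[42, 44] -> (len(lo)=2, len(hi)=2, max(lo)=26)
Step 5: insert 24 -> lo=[7, 24, 26] hi=[42, 44] -> (len(lo)=3, len(hi)=2, max(lo)=26)

Answer: (1,0,7) (1,1,7) (2,1,42) (2,2,26) (3,2,26)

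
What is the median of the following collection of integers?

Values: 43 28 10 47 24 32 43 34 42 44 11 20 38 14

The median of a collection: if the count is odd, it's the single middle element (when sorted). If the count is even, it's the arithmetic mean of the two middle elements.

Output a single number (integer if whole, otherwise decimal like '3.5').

Step 1: insert 43 -> lo=[43] (size 1, max 43) hi=[] (size 0) -> median=43
Step 2: insert 28 -> lo=[28] (size 1, max 28) hi=[43] (size 1, min 43) -> median=35.5
Step 3: insert 10 -> lo=[10, 28] (size 2, max 28) hi=[43] (size 1, min 43) -> median=28
Step 4: insert 47 -> lo=[10, 28] (size 2, max 28) hi=[43, 47] (size 2, min 43) -> median=35.5
Step 5: insert 24 -> lo=[10, 24, 28] (size 3, max 28) hi=[43, 47] (size 2, min 43) -> median=28
Step 6: insert 32 -> lo=[10, 24, 28] (size 3, max 28) hi=[32, 43, 47] (size 3, min 32) -> median=30
Step 7: insert 43 -> lo=[10, 24, 28, 32] (size 4, max 32) hi=[43, 43, 47] (size 3, min 43) -> median=32
Step 8: insert 34 -> lo=[10, 24, 28, 32] (size 4, max 32) hi=[34, 43, 43, 47] (size 4, min 34) -> median=33
Step 9: insert 42 -> lo=[10, 24, 28, 32, 34] (size 5, max 34) hi=[42, 43, 43, 47] (size 4, min 42) -> median=34
Step 10: insert 44 -> lo=[10, 24, 28, 32, 34] (size 5, max 34) hi=[42, 43, 43, 44, 47] (size 5, min 42) -> median=38
Step 11: insert 11 -> lo=[10, 11, 24, 28, 32, 34] (size 6, max 34) hi=[42, 43, 43, 44, 47] (size 5, min 42) -> median=34
Step 12: insert 20 -> lo=[10, 11, 20, 24, 28, 32] (size 6, max 32) hi=[34, 42, 43, 43, 44, 47] (size 6, min 34) -> median=33
Step 13: insert 38 -> lo=[10, 11, 20, 24, 28, 32, 34] (size 7, max 34) hi=[38, 42, 43, 43, 44, 47] (size 6, min 38) -> median=34
Step 14: insert 14 -> lo=[10, 11, 14, 20, 24, 28, 32] (size 7, max 32) hi=[34, 38, 42, 43, 43, 44, 47] (size 7, min 34) -> median=33

Answer: 33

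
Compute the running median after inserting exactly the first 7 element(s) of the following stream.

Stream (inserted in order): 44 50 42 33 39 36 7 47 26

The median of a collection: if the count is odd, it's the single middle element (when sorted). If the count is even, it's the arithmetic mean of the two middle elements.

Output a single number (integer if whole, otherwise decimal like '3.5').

Step 1: insert 44 -> lo=[44] (size 1, max 44) hi=[] (size 0) -> median=44
Step 2: insert 50 -> lo=[44] (size 1, max 44) hi=[50] (size 1, min 50) -> median=47
Step 3: insert 42 -> lo=[42, 44] (size 2, max 44) hi=[50] (size 1, min 50) -> median=44
Step 4: insert 33 -> lo=[33, 42] (size 2, max 42) hi=[44, 50] (size 2, min 44) -> median=43
Step 5: insert 39 -> lo=[33, 39, 42] (size 3, max 42) hi=[44, 50] (size 2, min 44) -> median=42
Step 6: insert 36 -> lo=[33, 36, 39] (size 3, max 39) hi=[42, 44, 50] (size 3, min 42) -> median=40.5
Step 7: insert 7 -> lo=[7, 33, 36, 39] (size 4, max 39) hi=[42, 44, 50] (size 3, min 42) -> median=39

Answer: 39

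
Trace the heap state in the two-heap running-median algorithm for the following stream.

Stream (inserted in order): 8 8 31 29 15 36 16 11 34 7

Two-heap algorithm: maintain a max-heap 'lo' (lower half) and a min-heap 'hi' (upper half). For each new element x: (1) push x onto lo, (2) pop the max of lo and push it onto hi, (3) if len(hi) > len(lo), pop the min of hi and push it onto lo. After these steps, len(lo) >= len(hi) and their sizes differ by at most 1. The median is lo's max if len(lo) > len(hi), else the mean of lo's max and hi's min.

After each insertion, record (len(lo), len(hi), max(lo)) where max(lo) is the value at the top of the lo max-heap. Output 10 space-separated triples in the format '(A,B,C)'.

Answer: (1,0,8) (1,1,8) (2,1,8) (2,2,8) (3,2,15) (3,3,15) (4,3,16) (4,4,15) (5,4,16) (5,5,15)

Derivation:
Step 1: insert 8 -> lo=[8] hi=[] -> (len(lo)=1, len(hi)=0, max(lo)=8)
Step 2: insert 8 -> lo=[8] hi=[8] -> (len(lo)=1, len(hi)=1, max(lo)=8)
Step 3: insert 31 -> lo=[8, 8] hi=[31] -> (len(lo)=2, len(hi)=1, max(lo)=8)
Step 4: insert 29 -> lo=[8, 8] hi=[29, 31] -> (len(lo)=2, len(hi)=2, max(lo)=8)
Step 5: insert 15 -> lo=[8, 8, 15] hi=[29, 31] -> (len(lo)=3, len(hi)=2, max(lo)=15)
Step 6: insert 36 -> lo=[8, 8, 15] hi=[29, 31, 36] -> (len(lo)=3, len(hi)=3, max(lo)=15)
Step 7: insert 16 -> lo=[8, 8, 15, 16] hi=[29, 31, 36] -> (len(lo)=4, len(hi)=3, max(lo)=16)
Step 8: insert 11 -> lo=[8, 8, 11, 15] hi=[16, 29, 31, 36] -> (len(lo)=4, len(hi)=4, max(lo)=15)
Step 9: insert 34 -> lo=[8, 8, 11, 15, 16] hi=[29, 31, 34, 36] -> (len(lo)=5, len(hi)=4, max(lo)=16)
Step 10: insert 7 -> lo=[7, 8, 8, 11, 15] hi=[16, 29, 31, 34, 36] -> (len(lo)=5, len(hi)=5, max(lo)=15)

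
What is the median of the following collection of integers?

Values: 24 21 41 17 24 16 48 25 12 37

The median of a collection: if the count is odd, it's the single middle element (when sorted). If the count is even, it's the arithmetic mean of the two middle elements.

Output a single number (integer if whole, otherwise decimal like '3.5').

Step 1: insert 24 -> lo=[24] (size 1, max 24) hi=[] (size 0) -> median=24
Step 2: insert 21 -> lo=[21] (size 1, max 21) hi=[24] (size 1, min 24) -> median=22.5
Step 3: insert 41 -> lo=[21, 24] (size 2, max 24) hi=[41] (size 1, min 41) -> median=24
Step 4: insert 17 -> lo=[17, 21] (size 2, max 21) hi=[24, 41] (size 2, min 24) -> median=22.5
Step 5: insert 24 -> lo=[17, 21, 24] (size 3, max 24) hi=[24, 41] (size 2, min 24) -> median=24
Step 6: insert 16 -> lo=[16, 17, 21] (size 3, max 21) hi=[24, 24, 41] (size 3, min 24) -> median=22.5
Step 7: insert 48 -> lo=[16, 17, 21, 24] (size 4, max 24) hi=[24, 41, 48] (size 3, min 24) -> median=24
Step 8: insert 25 -> lo=[16, 17, 21, 24] (size 4, max 24) hi=[24, 25, 41, 48] (size 4, min 24) -> median=24
Step 9: insert 12 -> lo=[12, 16, 17, 21, 24] (size 5, max 24) hi=[24, 25, 41, 48] (size 4, min 24) -> median=24
Step 10: insert 37 -> lo=[12, 16, 17, 21, 24] (size 5, max 24) hi=[24, 25, 37, 41, 48] (size 5, min 24) -> median=24

Answer: 24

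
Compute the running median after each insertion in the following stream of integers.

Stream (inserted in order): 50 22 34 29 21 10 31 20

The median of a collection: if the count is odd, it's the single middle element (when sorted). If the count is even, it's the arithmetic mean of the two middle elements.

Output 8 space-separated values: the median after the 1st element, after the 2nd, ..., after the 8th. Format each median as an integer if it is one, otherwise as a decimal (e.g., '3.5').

Step 1: insert 50 -> lo=[50] (size 1, max 50) hi=[] (size 0) -> median=50
Step 2: insert 22 -> lo=[22] (size 1, max 22) hi=[50] (size 1, min 50) -> median=36
Step 3: insert 34 -> lo=[22, 34] (size 2, max 34) hi=[50] (size 1, min 50) -> median=34
Step 4: insert 29 -> lo=[22, 29] (size 2, max 29) hi=[34, 50] (size 2, min 34) -> median=31.5
Step 5: insert 21 -> lo=[21, 22, 29] (size 3, max 29) hi=[34, 50] (size 2, min 34) -> median=29
Step 6: insert 10 -> lo=[10, 21, 22] (size 3, max 22) hi=[29, 34, 50] (size 3, min 29) -> median=25.5
Step 7: insert 31 -> lo=[10, 21, 22, 29] (size 4, max 29) hi=[31, 34, 50] (size 3, min 31) -> median=29
Step 8: insert 20 -> lo=[10, 20, 21, 22] (size 4, max 22) hi=[29, 31, 34, 50] (size 4, min 29) -> median=25.5

Answer: 50 36 34 31.5 29 25.5 29 25.5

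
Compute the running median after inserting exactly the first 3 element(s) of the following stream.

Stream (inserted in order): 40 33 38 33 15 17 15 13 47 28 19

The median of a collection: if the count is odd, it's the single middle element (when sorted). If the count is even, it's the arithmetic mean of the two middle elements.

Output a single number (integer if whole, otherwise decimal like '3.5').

Step 1: insert 40 -> lo=[40] (size 1, max 40) hi=[] (size 0) -> median=40
Step 2: insert 33 -> lo=[33] (size 1, max 33) hi=[40] (size 1, min 40) -> median=36.5
Step 3: insert 38 -> lo=[33, 38] (size 2, max 38) hi=[40] (size 1, min 40) -> median=38

Answer: 38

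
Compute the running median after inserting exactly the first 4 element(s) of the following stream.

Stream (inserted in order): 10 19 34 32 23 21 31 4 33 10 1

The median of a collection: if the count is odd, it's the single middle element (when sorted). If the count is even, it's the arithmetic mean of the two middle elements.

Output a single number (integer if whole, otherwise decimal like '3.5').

Step 1: insert 10 -> lo=[10] (size 1, max 10) hi=[] (size 0) -> median=10
Step 2: insert 19 -> lo=[10] (size 1, max 10) hi=[19] (size 1, min 19) -> median=14.5
Step 3: insert 34 -> lo=[10, 19] (size 2, max 19) hi=[34] (size 1, min 34) -> median=19
Step 4: insert 32 -> lo=[10, 19] (size 2, max 19) hi=[32, 34] (size 2, min 32) -> median=25.5

Answer: 25.5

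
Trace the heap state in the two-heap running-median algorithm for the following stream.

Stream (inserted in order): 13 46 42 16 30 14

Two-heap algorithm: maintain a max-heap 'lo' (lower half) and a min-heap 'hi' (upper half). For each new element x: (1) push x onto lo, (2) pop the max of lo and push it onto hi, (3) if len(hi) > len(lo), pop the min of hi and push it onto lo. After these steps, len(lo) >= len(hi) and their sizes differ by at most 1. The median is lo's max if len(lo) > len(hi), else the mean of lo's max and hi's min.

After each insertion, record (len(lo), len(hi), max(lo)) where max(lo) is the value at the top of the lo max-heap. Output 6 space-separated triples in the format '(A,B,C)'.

Step 1: insert 13 -> lo=[13] hi=[] -> (len(lo)=1, len(hi)=0, max(lo)=13)
Step 2: insert 46 -> lo=[13] hi=[46] -> (len(lo)=1, len(hi)=1, max(lo)=13)
Step 3: insert 42 -> lo=[13, 42] hi=[46] -> (len(lo)=2, len(hi)=1, max(lo)=42)
Step 4: insert 16 -> lo=[13, 16] hi=[42, 46] -> (len(lo)=2, len(hi)=2, max(lo)=16)
Step 5: insert 30 -> lo=[13, 16, 30] hi=[42, 46] -> (len(lo)=3, len(hi)=2, max(lo)=30)
Step 6: insert 14 -> lo=[13, 14, 16] hi=[30, 42, 46] -> (len(lo)=3, len(hi)=3, max(lo)=16)

Answer: (1,0,13) (1,1,13) (2,1,42) (2,2,16) (3,2,30) (3,3,16)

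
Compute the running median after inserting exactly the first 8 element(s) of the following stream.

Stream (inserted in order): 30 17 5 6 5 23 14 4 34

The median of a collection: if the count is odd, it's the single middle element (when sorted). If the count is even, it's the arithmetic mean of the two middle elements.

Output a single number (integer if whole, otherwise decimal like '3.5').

Step 1: insert 30 -> lo=[30] (size 1, max 30) hi=[] (size 0) -> median=30
Step 2: insert 17 -> lo=[17] (size 1, max 17) hi=[30] (size 1, min 30) -> median=23.5
Step 3: insert 5 -> lo=[5, 17] (size 2, max 17) hi=[30] (size 1, min 30) -> median=17
Step 4: insert 6 -> lo=[5, 6] (size 2, max 6) hi=[17, 30] (size 2, min 17) -> median=11.5
Step 5: insert 5 -> lo=[5, 5, 6] (size 3, max 6) hi=[17, 30] (size 2, min 17) -> median=6
Step 6: insert 23 -> lo=[5, 5, 6] (size 3, max 6) hi=[17, 23, 30] (size 3, min 17) -> median=11.5
Step 7: insert 14 -> lo=[5, 5, 6, 14] (size 4, max 14) hi=[17, 23, 30] (size 3, min 17) -> median=14
Step 8: insert 4 -> lo=[4, 5, 5, 6] (size 4, max 6) hi=[14, 17, 23, 30] (size 4, min 14) -> median=10

Answer: 10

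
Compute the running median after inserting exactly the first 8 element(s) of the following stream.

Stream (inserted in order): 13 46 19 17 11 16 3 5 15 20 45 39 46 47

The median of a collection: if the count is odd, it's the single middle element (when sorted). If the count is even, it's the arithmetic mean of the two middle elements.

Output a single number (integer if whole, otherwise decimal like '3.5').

Answer: 14.5

Derivation:
Step 1: insert 13 -> lo=[13] (size 1, max 13) hi=[] (size 0) -> median=13
Step 2: insert 46 -> lo=[13] (size 1, max 13) hi=[46] (size 1, min 46) -> median=29.5
Step 3: insert 19 -> lo=[13, 19] (size 2, max 19) hi=[46] (size 1, min 46) -> median=19
Step 4: insert 17 -> lo=[13, 17] (size 2, max 17) hi=[19, 46] (size 2, min 19) -> median=18
Step 5: insert 11 -> lo=[11, 13, 17] (size 3, max 17) hi=[19, 46] (size 2, min 19) -> median=17
Step 6: insert 16 -> lo=[11, 13, 16] (size 3, max 16) hi=[17, 19, 46] (size 3, min 17) -> median=16.5
Step 7: insert 3 -> lo=[3, 11, 13, 16] (size 4, max 16) hi=[17, 19, 46] (size 3, min 17) -> median=16
Step 8: insert 5 -> lo=[3, 5, 11, 13] (size 4, max 13) hi=[16, 17, 19, 46] (size 4, min 16) -> median=14.5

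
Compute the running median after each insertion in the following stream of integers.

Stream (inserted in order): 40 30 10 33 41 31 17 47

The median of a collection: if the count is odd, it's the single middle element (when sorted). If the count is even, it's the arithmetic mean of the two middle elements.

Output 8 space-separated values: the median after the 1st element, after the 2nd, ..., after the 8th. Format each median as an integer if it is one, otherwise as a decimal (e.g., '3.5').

Step 1: insert 40 -> lo=[40] (size 1, max 40) hi=[] (size 0) -> median=40
Step 2: insert 30 -> lo=[30] (size 1, max 30) hi=[40] (size 1, min 40) -> median=35
Step 3: insert 10 -> lo=[10, 30] (size 2, max 30) hi=[40] (size 1, min 40) -> median=30
Step 4: insert 33 -> lo=[10, 30] (size 2, max 30) hi=[33, 40] (size 2, min 33) -> median=31.5
Step 5: insert 41 -> lo=[10, 30, 33] (size 3, max 33) hi=[40, 41] (size 2, min 40) -> median=33
Step 6: insert 31 -> lo=[10, 30, 31] (size 3, max 31) hi=[33, 40, 41] (size 3, min 33) -> median=32
Step 7: insert 17 -> lo=[10, 17, 30, 31] (size 4, max 31) hi=[33, 40, 41] (size 3, min 33) -> median=31
Step 8: insert 47 -> lo=[10, 17, 30, 31] (size 4, max 31) hi=[33, 40, 41, 47] (size 4, min 33) -> median=32

Answer: 40 35 30 31.5 33 32 31 32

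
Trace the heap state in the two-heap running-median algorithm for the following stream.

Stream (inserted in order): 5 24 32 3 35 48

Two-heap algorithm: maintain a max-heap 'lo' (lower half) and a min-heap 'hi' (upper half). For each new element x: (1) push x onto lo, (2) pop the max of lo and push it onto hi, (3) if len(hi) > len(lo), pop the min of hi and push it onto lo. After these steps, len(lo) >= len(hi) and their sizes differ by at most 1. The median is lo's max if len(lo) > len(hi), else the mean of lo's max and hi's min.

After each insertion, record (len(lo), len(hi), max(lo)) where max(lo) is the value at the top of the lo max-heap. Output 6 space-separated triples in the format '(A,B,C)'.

Answer: (1,0,5) (1,1,5) (2,1,24) (2,2,5) (3,2,24) (3,3,24)

Derivation:
Step 1: insert 5 -> lo=[5] hi=[] -> (len(lo)=1, len(hi)=0, max(lo)=5)
Step 2: insert 24 -> lo=[5] hi=[24] -> (len(lo)=1, len(hi)=1, max(lo)=5)
Step 3: insert 32 -> lo=[5, 24] hi=[32] -> (len(lo)=2, len(hi)=1, max(lo)=24)
Step 4: insert 3 -> lo=[3, 5] hi=[24, 32] -> (len(lo)=2, len(hi)=2, max(lo)=5)
Step 5: insert 35 -> lo=[3, 5, 24] hi=[32, 35] -> (len(lo)=3, len(hi)=2, max(lo)=24)
Step 6: insert 48 -> lo=[3, 5, 24] hi=[32, 35, 48] -> (len(lo)=3, len(hi)=3, max(lo)=24)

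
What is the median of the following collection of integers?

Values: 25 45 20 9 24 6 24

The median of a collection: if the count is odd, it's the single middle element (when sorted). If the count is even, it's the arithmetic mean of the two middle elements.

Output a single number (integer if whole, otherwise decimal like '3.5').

Step 1: insert 25 -> lo=[25] (size 1, max 25) hi=[] (size 0) -> median=25
Step 2: insert 45 -> lo=[25] (size 1, max 25) hi=[45] (size 1, min 45) -> median=35
Step 3: insert 20 -> lo=[20, 25] (size 2, max 25) hi=[45] (size 1, min 45) -> median=25
Step 4: insert 9 -> lo=[9, 20] (size 2, max 20) hi=[25, 45] (size 2, min 25) -> median=22.5
Step 5: insert 24 -> lo=[9, 20, 24] (size 3, max 24) hi=[25, 45] (size 2, min 25) -> median=24
Step 6: insert 6 -> lo=[6, 9, 20] (size 3, max 20) hi=[24, 25, 45] (size 3, min 24) -> median=22
Step 7: insert 24 -> lo=[6, 9, 20, 24] (size 4, max 24) hi=[24, 25, 45] (size 3, min 24) -> median=24

Answer: 24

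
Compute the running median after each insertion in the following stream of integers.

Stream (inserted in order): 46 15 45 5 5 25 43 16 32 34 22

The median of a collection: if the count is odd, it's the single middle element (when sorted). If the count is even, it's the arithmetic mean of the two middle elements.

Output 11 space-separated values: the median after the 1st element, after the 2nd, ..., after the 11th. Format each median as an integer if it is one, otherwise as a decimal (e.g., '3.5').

Step 1: insert 46 -> lo=[46] (size 1, max 46) hi=[] (size 0) -> median=46
Step 2: insert 15 -> lo=[15] (size 1, max 15) hi=[46] (size 1, min 46) -> median=30.5
Step 3: insert 45 -> lo=[15, 45] (size 2, max 45) hi=[46] (size 1, min 46) -> median=45
Step 4: insert 5 -> lo=[5, 15] (size 2, max 15) hi=[45, 46] (size 2, min 45) -> median=30
Step 5: insert 5 -> lo=[5, 5, 15] (size 3, max 15) hi=[45, 46] (size 2, min 45) -> median=15
Step 6: insert 25 -> lo=[5, 5, 15] (size 3, max 15) hi=[25, 45, 46] (size 3, min 25) -> median=20
Step 7: insert 43 -> lo=[5, 5, 15, 25] (size 4, max 25) hi=[43, 45, 46] (size 3, min 43) -> median=25
Step 8: insert 16 -> lo=[5, 5, 15, 16] (size 4, max 16) hi=[25, 43, 45, 46] (size 4, min 25) -> median=20.5
Step 9: insert 32 -> lo=[5, 5, 15, 16, 25] (size 5, max 25) hi=[32, 43, 45, 46] (size 4, min 32) -> median=25
Step 10: insert 34 -> lo=[5, 5, 15, 16, 25] (size 5, max 25) hi=[32, 34, 43, 45, 46] (size 5, min 32) -> median=28.5
Step 11: insert 22 -> lo=[5, 5, 15, 16, 22, 25] (size 6, max 25) hi=[32, 34, 43, 45, 46] (size 5, min 32) -> median=25

Answer: 46 30.5 45 30 15 20 25 20.5 25 28.5 25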